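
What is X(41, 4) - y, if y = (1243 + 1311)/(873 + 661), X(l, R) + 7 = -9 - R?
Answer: -16617/767 ≈ -21.665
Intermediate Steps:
X(l, R) = -16 - R (X(l, R) = -7 + (-9 - R) = -16 - R)
y = 1277/767 (y = 2554/1534 = 2554*(1/1534) = 1277/767 ≈ 1.6649)
X(41, 4) - y = (-16 - 1*4) - 1*1277/767 = (-16 - 4) - 1277/767 = -20 - 1277/767 = -16617/767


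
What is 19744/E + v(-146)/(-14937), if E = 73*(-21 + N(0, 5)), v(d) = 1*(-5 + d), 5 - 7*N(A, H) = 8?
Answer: -114597747/9086675 ≈ -12.612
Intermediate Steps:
N(A, H) = -3/7 (N(A, H) = 5/7 - ⅐*8 = 5/7 - 8/7 = -3/7)
v(d) = -5 + d
E = -10950/7 (E = 73*(-21 - 3/7) = 73*(-150/7) = -10950/7 ≈ -1564.3)
19744/E + v(-146)/(-14937) = 19744/(-10950/7) + (-5 - 146)/(-14937) = 19744*(-7/10950) - 151*(-1/14937) = -69104/5475 + 151/14937 = -114597747/9086675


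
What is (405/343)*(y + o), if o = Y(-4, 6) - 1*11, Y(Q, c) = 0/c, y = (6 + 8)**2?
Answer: 74925/343 ≈ 218.44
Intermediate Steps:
y = 196 (y = 14**2 = 196)
Y(Q, c) = 0
o = -11 (o = 0 - 1*11 = 0 - 11 = -11)
(405/343)*(y + o) = (405/343)*(196 - 11) = (405*(1/343))*185 = (405/343)*185 = 74925/343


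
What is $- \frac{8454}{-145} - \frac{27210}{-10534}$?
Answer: $\frac{46499943}{763715} \approx 60.887$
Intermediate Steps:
$- \frac{8454}{-145} - \frac{27210}{-10534} = \left(-8454\right) \left(- \frac{1}{145}\right) - - \frac{13605}{5267} = \frac{8454}{145} + \frac{13605}{5267} = \frac{46499943}{763715}$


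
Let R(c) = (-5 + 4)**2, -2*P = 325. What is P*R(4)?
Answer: -325/2 ≈ -162.50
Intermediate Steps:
P = -325/2 (P = -1/2*325 = -325/2 ≈ -162.50)
R(c) = 1 (R(c) = (-1)**2 = 1)
P*R(4) = -325/2*1 = -325/2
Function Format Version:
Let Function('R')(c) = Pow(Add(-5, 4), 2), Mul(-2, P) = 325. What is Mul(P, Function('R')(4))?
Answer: Rational(-325, 2) ≈ -162.50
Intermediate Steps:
P = Rational(-325, 2) (P = Mul(Rational(-1, 2), 325) = Rational(-325, 2) ≈ -162.50)
Function('R')(c) = 1 (Function('R')(c) = Pow(-1, 2) = 1)
Mul(P, Function('R')(4)) = Mul(Rational(-325, 2), 1) = Rational(-325, 2)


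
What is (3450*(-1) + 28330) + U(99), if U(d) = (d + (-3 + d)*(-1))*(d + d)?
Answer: 25474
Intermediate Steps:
U(d) = 6*d (U(d) = (d + (3 - d))*(2*d) = 3*(2*d) = 6*d)
(3450*(-1) + 28330) + U(99) = (3450*(-1) + 28330) + 6*99 = (-3450 + 28330) + 594 = 24880 + 594 = 25474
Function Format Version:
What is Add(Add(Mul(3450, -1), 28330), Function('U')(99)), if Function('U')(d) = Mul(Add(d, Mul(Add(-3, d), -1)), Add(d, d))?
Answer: 25474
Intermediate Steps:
Function('U')(d) = Mul(6, d) (Function('U')(d) = Mul(Add(d, Add(3, Mul(-1, d))), Mul(2, d)) = Mul(3, Mul(2, d)) = Mul(6, d))
Add(Add(Mul(3450, -1), 28330), Function('U')(99)) = Add(Add(Mul(3450, -1), 28330), Mul(6, 99)) = Add(Add(-3450, 28330), 594) = Add(24880, 594) = 25474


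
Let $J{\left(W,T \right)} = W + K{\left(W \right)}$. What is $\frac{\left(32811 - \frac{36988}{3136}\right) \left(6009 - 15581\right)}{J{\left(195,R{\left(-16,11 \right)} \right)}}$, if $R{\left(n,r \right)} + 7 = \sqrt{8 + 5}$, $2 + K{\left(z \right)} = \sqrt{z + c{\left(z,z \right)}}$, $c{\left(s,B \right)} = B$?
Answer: $- \frac{1696607381839}{1032052} + \frac{8790711823 \sqrt{390}}{1032052} \approx -1.4757 \cdot 10^{6}$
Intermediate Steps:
$K{\left(z \right)} = -2 + \sqrt{2} \sqrt{z}$ ($K{\left(z \right)} = -2 + \sqrt{z + z} = -2 + \sqrt{2 z} = -2 + \sqrt{2} \sqrt{z}$)
$R{\left(n,r \right)} = -7 + \sqrt{13}$ ($R{\left(n,r \right)} = -7 + \sqrt{8 + 5} = -7 + \sqrt{13}$)
$J{\left(W,T \right)} = -2 + W + \sqrt{2} \sqrt{W}$ ($J{\left(W,T \right)} = W + \left(-2 + \sqrt{2} \sqrt{W}\right) = -2 + W + \sqrt{2} \sqrt{W}$)
$\frac{\left(32811 - \frac{36988}{3136}\right) \left(6009 - 15581\right)}{J{\left(195,R{\left(-16,11 \right)} \right)}} = \frac{\left(32811 - \frac{36988}{3136}\right) \left(6009 - 15581\right)}{-2 + 195 + \sqrt{2} \sqrt{195}} = \frac{\left(32811 - \frac{1321}{112}\right) \left(-9572\right)}{-2 + 195 + \sqrt{390}} = \frac{\left(32811 - \frac{1321}{112}\right) \left(-9572\right)}{193 + \sqrt{390}} = \frac{\frac{3673511}{112} \left(-9572\right)}{193 + \sqrt{390}} = - \frac{8790711823}{28 \left(193 + \sqrt{390}\right)}$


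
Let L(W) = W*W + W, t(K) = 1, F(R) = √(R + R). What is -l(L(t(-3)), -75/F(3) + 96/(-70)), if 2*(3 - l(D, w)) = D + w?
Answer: -94/35 - 25*√6/4 ≈ -17.995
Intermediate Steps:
F(R) = √2*√R (F(R) = √(2*R) = √2*√R)
L(W) = W + W² (L(W) = W² + W = W + W²)
l(D, w) = 3 - D/2 - w/2 (l(D, w) = 3 - (D + w)/2 = 3 + (-D/2 - w/2) = 3 - D/2 - w/2)
-l(L(t(-3)), -75/F(3) + 96/(-70)) = -(3 - (1 + 1)/2 - (-75*√6/6 + 96/(-70))/2) = -(3 - 2/2 - (-75*√6/6 + 96*(-1/70))/2) = -(3 - ½*2 - (-25*√6/2 - 48/35)/2) = -(3 - 1 - (-25*√6/2 - 48/35)/2) = -(3 - 1 - (-48/35 - 25*√6/2)/2) = -(3 - 1 + (24/35 + 25*√6/4)) = -(94/35 + 25*√6/4) = -94/35 - 25*√6/4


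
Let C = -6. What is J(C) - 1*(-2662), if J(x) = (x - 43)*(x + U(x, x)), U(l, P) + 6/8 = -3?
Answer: 12559/4 ≈ 3139.8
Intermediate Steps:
U(l, P) = -15/4 (U(l, P) = -¾ - 3 = -15/4)
J(x) = (-43 + x)*(-15/4 + x) (J(x) = (x - 43)*(x - 15/4) = (-43 + x)*(-15/4 + x))
J(C) - 1*(-2662) = (645/4 + (-6)² - 187/4*(-6)) - 1*(-2662) = (645/4 + 36 + 561/2) + 2662 = 1911/4 + 2662 = 12559/4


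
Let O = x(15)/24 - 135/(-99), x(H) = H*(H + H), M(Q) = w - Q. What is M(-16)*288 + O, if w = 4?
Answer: 254325/44 ≈ 5780.1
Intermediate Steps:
M(Q) = 4 - Q
x(H) = 2*H**2 (x(H) = H*(2*H) = 2*H**2)
O = 885/44 (O = (2*15**2)/24 - 135/(-99) = (2*225)*(1/24) - 135*(-1/99) = 450*(1/24) + 15/11 = 75/4 + 15/11 = 885/44 ≈ 20.114)
M(-16)*288 + O = (4 - 1*(-16))*288 + 885/44 = (4 + 16)*288 + 885/44 = 20*288 + 885/44 = 5760 + 885/44 = 254325/44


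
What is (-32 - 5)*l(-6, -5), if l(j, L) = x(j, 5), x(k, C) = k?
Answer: 222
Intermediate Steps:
l(j, L) = j
(-32 - 5)*l(-6, -5) = (-32 - 5)*(-6) = -37*(-6) = 222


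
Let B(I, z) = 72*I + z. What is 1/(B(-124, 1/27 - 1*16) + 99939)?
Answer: 27/2456866 ≈ 1.0990e-5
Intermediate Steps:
B(I, z) = z + 72*I
1/(B(-124, 1/27 - 1*16) + 99939) = 1/(((1/27 - 1*16) + 72*(-124)) + 99939) = 1/(((1/27 - 16) - 8928) + 99939) = 1/((-431/27 - 8928) + 99939) = 1/(-241487/27 + 99939) = 1/(2456866/27) = 27/2456866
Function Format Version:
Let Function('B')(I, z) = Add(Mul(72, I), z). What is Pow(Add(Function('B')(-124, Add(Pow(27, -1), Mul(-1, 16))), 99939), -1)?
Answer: Rational(27, 2456866) ≈ 1.0990e-5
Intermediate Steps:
Function('B')(I, z) = Add(z, Mul(72, I))
Pow(Add(Function('B')(-124, Add(Pow(27, -1), Mul(-1, 16))), 99939), -1) = Pow(Add(Add(Add(Pow(27, -1), Mul(-1, 16)), Mul(72, -124)), 99939), -1) = Pow(Add(Add(Add(Rational(1, 27), -16), -8928), 99939), -1) = Pow(Add(Add(Rational(-431, 27), -8928), 99939), -1) = Pow(Add(Rational(-241487, 27), 99939), -1) = Pow(Rational(2456866, 27), -1) = Rational(27, 2456866)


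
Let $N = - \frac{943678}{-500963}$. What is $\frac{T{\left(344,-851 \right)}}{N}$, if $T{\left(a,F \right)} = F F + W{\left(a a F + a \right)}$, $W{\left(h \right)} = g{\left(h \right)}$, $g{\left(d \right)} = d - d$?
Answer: $\frac{362797905563}{943678} \approx 3.8445 \cdot 10^{5}$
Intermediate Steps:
$g{\left(d \right)} = 0$
$N = \frac{943678}{500963}$ ($N = \left(-943678\right) \left(- \frac{1}{500963}\right) = \frac{943678}{500963} \approx 1.8837$)
$W{\left(h \right)} = 0$
$T{\left(a,F \right)} = F^{2}$ ($T{\left(a,F \right)} = F F + 0 = F^{2} + 0 = F^{2}$)
$\frac{T{\left(344,-851 \right)}}{N} = \frac{\left(-851\right)^{2}}{\frac{943678}{500963}} = 724201 \cdot \frac{500963}{943678} = \frac{362797905563}{943678}$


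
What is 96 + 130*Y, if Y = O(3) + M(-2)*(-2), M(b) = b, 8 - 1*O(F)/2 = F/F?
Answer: 2436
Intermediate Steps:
O(F) = 14 (O(F) = 16 - 2*F/F = 16 - 2*1 = 16 - 2 = 14)
Y = 18 (Y = 14 - 2*(-2) = 14 + 4 = 18)
96 + 130*Y = 96 + 130*18 = 96 + 2340 = 2436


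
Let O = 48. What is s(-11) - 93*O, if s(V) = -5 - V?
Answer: -4458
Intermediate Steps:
s(-11) - 93*O = (-5 - 1*(-11)) - 93*48 = (-5 + 11) - 4464 = 6 - 4464 = -4458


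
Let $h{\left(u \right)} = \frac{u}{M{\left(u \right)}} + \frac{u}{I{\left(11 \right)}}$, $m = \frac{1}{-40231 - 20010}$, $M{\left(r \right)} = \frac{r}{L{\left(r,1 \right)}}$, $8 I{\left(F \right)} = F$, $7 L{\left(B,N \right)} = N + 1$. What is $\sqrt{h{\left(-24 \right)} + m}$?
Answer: $\frac{i \sqrt{369408551946203}}{4638557} \approx 4.1435 i$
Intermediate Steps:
$L{\left(B,N \right)} = \frac{1}{7} + \frac{N}{7}$ ($L{\left(B,N \right)} = \frac{N + 1}{7} = \frac{1 + N}{7} = \frac{1}{7} + \frac{N}{7}$)
$I{\left(F \right)} = \frac{F}{8}$
$M{\left(r \right)} = \frac{7 r}{2}$ ($M{\left(r \right)} = \frac{r}{\frac{1}{7} + \frac{1}{7} \cdot 1} = \frac{r}{\frac{1}{7} + \frac{1}{7}} = \frac{r}{\frac{2}{7}} = r \frac{7}{2} = \frac{7 r}{2}$)
$m = - \frac{1}{60241}$ ($m = \frac{1}{-60241} = - \frac{1}{60241} \approx -1.66 \cdot 10^{-5}$)
$h{\left(u \right)} = \frac{2}{7} + \frac{8 u}{11}$ ($h{\left(u \right)} = \frac{u}{\frac{7}{2} u} + \frac{u}{\frac{1}{8} \cdot 11} = u \frac{2}{7 u} + \frac{u}{\frac{11}{8}} = \frac{2}{7} + u \frac{8}{11} = \frac{2}{7} + \frac{8 u}{11}$)
$\sqrt{h{\left(-24 \right)} + m} = \sqrt{\left(\frac{2}{7} + \frac{8}{11} \left(-24\right)\right) - \frac{1}{60241}} = \sqrt{\left(\frac{2}{7} - \frac{192}{11}\right) - \frac{1}{60241}} = \sqrt{- \frac{1322}{77} - \frac{1}{60241}} = \sqrt{- \frac{79638679}{4638557}} = \frac{i \sqrt{369408551946203}}{4638557}$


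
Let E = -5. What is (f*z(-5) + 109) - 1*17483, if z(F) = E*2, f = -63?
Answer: -16744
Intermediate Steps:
z(F) = -10 (z(F) = -5*2 = -10)
(f*z(-5) + 109) - 1*17483 = (-63*(-10) + 109) - 1*17483 = (630 + 109) - 17483 = 739 - 17483 = -16744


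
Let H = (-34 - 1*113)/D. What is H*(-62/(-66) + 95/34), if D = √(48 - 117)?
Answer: 205261*I*√69/25806 ≈ 66.071*I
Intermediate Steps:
D = I*√69 (D = √(-69) = I*√69 ≈ 8.3066*I)
H = 49*I*√69/23 (H = (-34 - 1*113)/((I*√69)) = (-34 - 113)*(-I*√69/69) = -(-49)*I*√69/23 = 49*I*√69/23 ≈ 17.697*I)
H*(-62/(-66) + 95/34) = (49*I*√69/23)*(-62/(-66) + 95/34) = (49*I*√69/23)*(-62*(-1/66) + 95*(1/34)) = (49*I*√69/23)*(31/33 + 95/34) = (49*I*√69/23)*(4189/1122) = 205261*I*√69/25806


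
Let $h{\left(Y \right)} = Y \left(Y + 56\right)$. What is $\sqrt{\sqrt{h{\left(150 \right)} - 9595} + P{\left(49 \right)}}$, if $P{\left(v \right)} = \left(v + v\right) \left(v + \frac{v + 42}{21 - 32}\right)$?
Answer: $\frac{\sqrt{482944 + 121 \sqrt{21305}}}{11} \approx 64.321$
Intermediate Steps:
$h{\left(Y \right)} = Y \left(56 + Y\right)$
$P{\left(v \right)} = 2 v \left(- \frac{42}{11} + \frac{10 v}{11}\right)$ ($P{\left(v \right)} = 2 v \left(v + \frac{42 + v}{-11}\right) = 2 v \left(v + \left(42 + v\right) \left(- \frac{1}{11}\right)\right) = 2 v \left(v - \left(\frac{42}{11} + \frac{v}{11}\right)\right) = 2 v \left(- \frac{42}{11} + \frac{10 v}{11}\right)$)
$\sqrt{\sqrt{h{\left(150 \right)} - 9595} + P{\left(49 \right)}} = \sqrt{\sqrt{150 \left(56 + 150\right) - 9595} + \frac{4}{11} \cdot 49 \left(-21 + 5 \cdot 49\right)} = \sqrt{\sqrt{150 \cdot 206 - 9595} + \frac{4}{11} \cdot 49 \left(-21 + 245\right)} = \sqrt{\sqrt{30900 - 9595} + \frac{4}{11} \cdot 49 \cdot 224} = \sqrt{\sqrt{21305} + \frac{43904}{11}} = \sqrt{\frac{43904}{11} + \sqrt{21305}}$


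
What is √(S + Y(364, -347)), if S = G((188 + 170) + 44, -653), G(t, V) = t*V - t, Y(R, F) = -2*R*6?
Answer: 2*I*√66819 ≈ 516.99*I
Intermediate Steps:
Y(R, F) = -12*R
G(t, V) = -t + V*t (G(t, V) = V*t - t = -t + V*t)
S = -262908 (S = ((188 + 170) + 44)*(-1 - 653) = (358 + 44)*(-654) = 402*(-654) = -262908)
√(S + Y(364, -347)) = √(-262908 - 12*364) = √(-262908 - 4368) = √(-267276) = 2*I*√66819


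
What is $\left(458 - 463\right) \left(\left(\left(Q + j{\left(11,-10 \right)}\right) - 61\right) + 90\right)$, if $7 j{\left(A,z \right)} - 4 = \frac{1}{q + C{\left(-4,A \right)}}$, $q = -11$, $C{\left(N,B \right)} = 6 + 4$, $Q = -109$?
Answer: $\frac{2785}{7} \approx 397.86$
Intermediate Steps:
$C{\left(N,B \right)} = 10$
$j{\left(A,z \right)} = \frac{3}{7}$ ($j{\left(A,z \right)} = \frac{4}{7} + \frac{1}{7 \left(-11 + 10\right)} = \frac{4}{7} + \frac{1}{7 \left(-1\right)} = \frac{4}{7} + \frac{1}{7} \left(-1\right) = \frac{4}{7} - \frac{1}{7} = \frac{3}{7}$)
$\left(458 - 463\right) \left(\left(\left(Q + j{\left(11,-10 \right)}\right) - 61\right) + 90\right) = \left(458 - 463\right) \left(\left(\left(-109 + \frac{3}{7}\right) - 61\right) + 90\right) = - 5 \left(\left(- \frac{760}{7} - 61\right) + 90\right) = - 5 \left(- \frac{1187}{7} + 90\right) = \left(-5\right) \left(- \frac{557}{7}\right) = \frac{2785}{7}$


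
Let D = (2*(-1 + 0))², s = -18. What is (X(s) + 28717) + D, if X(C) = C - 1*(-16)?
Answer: 28719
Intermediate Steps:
X(C) = 16 + C (X(C) = C + 16 = 16 + C)
D = 4 (D = (2*(-1))² = (-2)² = 4)
(X(s) + 28717) + D = ((16 - 18) + 28717) + 4 = (-2 + 28717) + 4 = 28715 + 4 = 28719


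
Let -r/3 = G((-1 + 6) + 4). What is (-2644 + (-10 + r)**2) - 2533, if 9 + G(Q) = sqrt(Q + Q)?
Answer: -4726 - 306*sqrt(2) ≈ -5158.8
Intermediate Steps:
G(Q) = -9 + sqrt(2)*sqrt(Q) (G(Q) = -9 + sqrt(Q + Q) = -9 + sqrt(2*Q) = -9 + sqrt(2)*sqrt(Q))
r = 27 - 9*sqrt(2) (r = -3*(-9 + sqrt(2)*sqrt((-1 + 6) + 4)) = -3*(-9 + sqrt(2)*sqrt(5 + 4)) = -3*(-9 + sqrt(2)*sqrt(9)) = -3*(-9 + sqrt(2)*3) = -3*(-9 + 3*sqrt(2)) = 27 - 9*sqrt(2) ≈ 14.272)
(-2644 + (-10 + r)**2) - 2533 = (-2644 + (-10 + (27 - 9*sqrt(2)))**2) - 2533 = (-2644 + (17 - 9*sqrt(2))**2) - 2533 = -5177 + (17 - 9*sqrt(2))**2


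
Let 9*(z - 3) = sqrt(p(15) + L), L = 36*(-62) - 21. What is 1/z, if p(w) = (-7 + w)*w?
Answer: 9/106 - I*sqrt(237)/106 ≈ 0.084906 - 0.14523*I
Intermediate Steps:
L = -2253 (L = -2232 - 21 = -2253)
p(w) = w*(-7 + w)
z = 3 + I*sqrt(237)/3 (z = 3 + sqrt(15*(-7 + 15) - 2253)/9 = 3 + sqrt(15*8 - 2253)/9 = 3 + sqrt(120 - 2253)/9 = 3 + sqrt(-2133)/9 = 3 + (3*I*sqrt(237))/9 = 3 + I*sqrt(237)/3 ≈ 3.0 + 5.1316*I)
1/z = 1/(3 + I*sqrt(237)/3)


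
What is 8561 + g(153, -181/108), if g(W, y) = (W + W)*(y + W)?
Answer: 329197/6 ≈ 54866.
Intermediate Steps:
g(W, y) = 2*W*(W + y) (g(W, y) = (2*W)*(W + y) = 2*W*(W + y))
8561 + g(153, -181/108) = 8561 + 2*153*(153 - 181/108) = 8561 + 2*153*(16343/108) = 8561 + 277831/6 = 329197/6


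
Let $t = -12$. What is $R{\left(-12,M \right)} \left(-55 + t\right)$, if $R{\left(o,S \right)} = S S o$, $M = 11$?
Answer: $97284$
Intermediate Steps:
$R{\left(o,S \right)} = o S^{2}$ ($R{\left(o,S \right)} = S^{2} o = o S^{2}$)
$R{\left(-12,M \right)} \left(-55 + t\right) = - 12 \cdot 11^{2} \left(-55 - 12\right) = \left(-12\right) 121 \left(-67\right) = \left(-1452\right) \left(-67\right) = 97284$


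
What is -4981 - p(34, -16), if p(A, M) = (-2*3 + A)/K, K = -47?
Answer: -234079/47 ≈ -4980.4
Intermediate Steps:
p(A, M) = 6/47 - A/47 (p(A, M) = (-2*3 + A)/(-47) = (-6 + A)*(-1/47) = 6/47 - A/47)
-4981 - p(34, -16) = -4981 - (6/47 - 1/47*34) = -4981 - (6/47 - 34/47) = -4981 - 1*(-28/47) = -4981 + 28/47 = -234079/47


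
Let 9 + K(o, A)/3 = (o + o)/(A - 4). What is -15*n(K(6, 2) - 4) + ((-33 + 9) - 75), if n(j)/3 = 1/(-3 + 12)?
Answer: -104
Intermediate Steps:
K(o, A) = -27 + 6*o/(-4 + A) (K(o, A) = -27 + 3*((o + o)/(A - 4)) = -27 + 3*((2*o)/(-4 + A)) = -27 + 3*(2*o/(-4 + A)) = -27 + 6*o/(-4 + A))
n(j) = ⅓ (n(j) = 3/(-3 + 12) = 3/9 = 3*(⅑) = ⅓)
-15*n(K(6, 2) - 4) + ((-33 + 9) - 75) = -15*⅓ + ((-33 + 9) - 75) = -5 + (-24 - 75) = -5 - 99 = -104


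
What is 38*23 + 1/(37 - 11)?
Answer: 22725/26 ≈ 874.04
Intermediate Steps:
38*23 + 1/(37 - 11) = 874 + 1/26 = 22725/26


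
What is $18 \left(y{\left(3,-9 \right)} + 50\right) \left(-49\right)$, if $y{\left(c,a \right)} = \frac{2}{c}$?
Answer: $-44688$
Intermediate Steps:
$18 \left(y{\left(3,-9 \right)} + 50\right) \left(-49\right) = 18 \left(\frac{2}{3} + 50\right) \left(-49\right) = 18 \cdot \frac{152}{3} \left(-49\right) = 18 \left(- \frac{7448}{3}\right) = -44688$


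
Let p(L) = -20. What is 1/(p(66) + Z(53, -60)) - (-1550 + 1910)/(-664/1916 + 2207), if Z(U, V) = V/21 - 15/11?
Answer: -44776511/219031195 ≈ -0.20443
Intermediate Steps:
Z(U, V) = -15/11 + V/21 (Z(U, V) = V*(1/21) - 15*1/11 = V/21 - 15/11 = -15/11 + V/21)
1/(p(66) + Z(53, -60)) - (-1550 + 1910)/(-664/1916 + 2207) = 1/(-20 + (-15/11 + (1/21)*(-60))) - (-1550 + 1910)/(-664/1916 + 2207) = 1/(-20 + (-15/11 - 20/7)) - 360/(-664*1/1916 + 2207) = 1/(-20 - 325/77) - 360/(-166/479 + 2207) = 1/(-1865/77) - 360/1056987/479 = -77/1865 - 360*479/1056987 = -77/1865 - 1*19160/117443 = -77/1865 - 19160/117443 = -44776511/219031195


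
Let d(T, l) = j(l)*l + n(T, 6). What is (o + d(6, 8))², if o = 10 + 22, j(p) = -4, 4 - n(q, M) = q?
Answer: 4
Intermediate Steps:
n(q, M) = 4 - q
o = 32
d(T, l) = 4 - T - 4*l (d(T, l) = -4*l + (4 - T) = 4 - T - 4*l)
(o + d(6, 8))² = (32 + (4 - 1*6 - 4*8))² = (32 + (4 - 6 - 32))² = (32 - 34)² = (-2)² = 4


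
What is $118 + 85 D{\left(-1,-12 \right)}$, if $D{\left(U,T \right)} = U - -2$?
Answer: $203$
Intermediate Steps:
$D{\left(U,T \right)} = 2 + U$ ($D{\left(U,T \right)} = U + 2 = 2 + U$)
$118 + 85 D{\left(-1,-12 \right)} = 118 + 85 \left(2 - 1\right) = 118 + 85 \cdot 1 = 118 + 85 = 203$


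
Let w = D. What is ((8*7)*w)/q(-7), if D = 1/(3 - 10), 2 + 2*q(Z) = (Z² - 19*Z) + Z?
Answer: -16/173 ≈ -0.092486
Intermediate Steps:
q(Z) = -1 + Z²/2 - 9*Z (q(Z) = -1 + ((Z² - 19*Z) + Z)/2 = -1 + (Z² - 18*Z)/2 = -1 + (Z²/2 - 9*Z) = -1 + Z²/2 - 9*Z)
D = -⅐ (D = 1/(-7) = -⅐ ≈ -0.14286)
w = -⅐ ≈ -0.14286
((8*7)*w)/q(-7) = ((8*7)*(-⅐))/(-1 + (½)*(-7)² - 9*(-7)) = (56*(-⅐))/(-1 + (½)*49 + 63) = -8/(-1 + 49/2 + 63) = -8/173/2 = -8*2/173 = -16/173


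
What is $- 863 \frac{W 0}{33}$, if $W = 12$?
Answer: $0$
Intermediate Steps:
$- 863 \frac{W 0}{33} = - 863 \frac{12 \cdot 0}{33} = - 863 \cdot 0 \cdot \frac{1}{33} = - 863 \cdot 0 = \left(-1\right) 0 = 0$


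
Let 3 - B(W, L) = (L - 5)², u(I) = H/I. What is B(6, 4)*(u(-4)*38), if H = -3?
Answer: 57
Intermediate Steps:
u(I) = -3/I
B(W, L) = 3 - (-5 + L)² (B(W, L) = 3 - (L - 5)² = 3 - (-5 + L)²)
B(6, 4)*(u(-4)*38) = (3 - (-5 + 4)²)*(-3/(-4)*38) = (3 - 1*(-1)²)*(-3*(-¼)*38) = (3 - 1*1)*((¾)*38) = (3 - 1)*(57/2) = 2*(57/2) = 57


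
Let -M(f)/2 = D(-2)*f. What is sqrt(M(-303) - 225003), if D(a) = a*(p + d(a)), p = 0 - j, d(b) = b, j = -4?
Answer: 43*I*sqrt(123) ≈ 476.89*I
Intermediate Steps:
p = 4 (p = 0 - 1*(-4) = 0 + 4 = 4)
D(a) = a*(4 + a)
M(f) = 8*f (M(f) = -2*(-2*(4 - 2))*f = -2*(-2*2)*f = -(-8)*f = 8*f)
sqrt(M(-303) - 225003) = sqrt(8*(-303) - 225003) = sqrt(-2424 - 225003) = sqrt(-227427) = 43*I*sqrt(123)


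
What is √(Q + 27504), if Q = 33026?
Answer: √60530 ≈ 246.03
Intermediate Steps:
√(Q + 27504) = √(33026 + 27504) = √60530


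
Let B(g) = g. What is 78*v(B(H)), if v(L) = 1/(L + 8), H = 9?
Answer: 78/17 ≈ 4.5882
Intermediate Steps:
v(L) = 1/(8 + L)
78*v(B(H)) = 78/(8 + 9) = 78/17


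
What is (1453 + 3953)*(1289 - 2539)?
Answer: -6757500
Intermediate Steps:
(1453 + 3953)*(1289 - 2539) = 5406*(-1250) = -6757500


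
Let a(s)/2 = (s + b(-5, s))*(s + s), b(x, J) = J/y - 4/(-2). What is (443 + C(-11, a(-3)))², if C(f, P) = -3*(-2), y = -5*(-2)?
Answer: 201601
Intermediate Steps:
y = 10
b(x, J) = 2 + J/10 (b(x, J) = J/10 - 4/(-2) = J*(⅒) - 4*(-½) = J/10 + 2 = 2 + J/10)
a(s) = 4*s*(2 + 11*s/10) (a(s) = 2*((s + (2 + s/10))*(s + s)) = 2*((2 + 11*s/10)*(2*s)) = 2*(2*s*(2 + 11*s/10)) = 4*s*(2 + 11*s/10))
C(f, P) = 6
(443 + C(-11, a(-3)))² = (443 + 6)² = 449² = 201601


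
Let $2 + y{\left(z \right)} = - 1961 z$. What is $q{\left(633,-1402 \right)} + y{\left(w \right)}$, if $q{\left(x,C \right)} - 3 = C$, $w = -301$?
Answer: $588860$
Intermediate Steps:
$q{\left(x,C \right)} = 3 + C$
$y{\left(z \right)} = -2 - 1961 z$
$q{\left(633,-1402 \right)} + y{\left(w \right)} = \left(3 - 1402\right) - -590259 = -1399 + \left(-2 + 590261\right) = -1399 + 590259 = 588860$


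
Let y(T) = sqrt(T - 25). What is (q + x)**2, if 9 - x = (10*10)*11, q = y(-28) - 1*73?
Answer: (1164 - I*sqrt(53))**2 ≈ 1.3548e+6 - 1.695e+4*I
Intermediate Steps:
y(T) = sqrt(-25 + T)
q = -73 + I*sqrt(53) (q = sqrt(-25 - 28) - 1*73 = sqrt(-53) - 73 = I*sqrt(53) - 73 = -73 + I*sqrt(53) ≈ -73.0 + 7.2801*I)
x = -1091 (x = 9 - 10*10*11 = 9 - 100*11 = 9 - 1*1100 = 9 - 1100 = -1091)
(q + x)**2 = ((-73 + I*sqrt(53)) - 1091)**2 = (-1164 + I*sqrt(53))**2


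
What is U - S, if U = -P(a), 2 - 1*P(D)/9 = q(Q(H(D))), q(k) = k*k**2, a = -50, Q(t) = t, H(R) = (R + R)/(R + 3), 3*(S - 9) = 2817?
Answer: -91293018/103823 ≈ -879.31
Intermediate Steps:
S = 948 (S = 9 + (1/3)*2817 = 9 + 939 = 948)
H(R) = 2*R/(3 + R) (H(R) = (2*R)/(3 + R) = 2*R/(3 + R))
q(k) = k**3
P(D) = 18 - 72*D**3/(3 + D)**3 (P(D) = 18 - 9*8*D**3/(3 + D)**3 = 18 - 72*D**3/(3 + D)**3)
U = 7131186/103823 (U = -(18 - 72*(-50)**3/(3 - 50)**3) = -(18 - 72*(-125000)/(-47)**3) = -(18 - 72*(-125000)*(-1/103823)) = -(18 - 9000000/103823) = -1*(-7131186/103823) = 7131186/103823 ≈ 68.686)
U - S = 7131186/103823 - 1*948 = 7131186/103823 - 948 = -91293018/103823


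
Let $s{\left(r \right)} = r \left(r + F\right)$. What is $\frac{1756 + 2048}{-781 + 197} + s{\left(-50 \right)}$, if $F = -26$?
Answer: $\frac{553849}{146} \approx 3793.5$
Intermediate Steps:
$s{\left(r \right)} = r \left(-26 + r\right)$ ($s{\left(r \right)} = r \left(r - 26\right) = r \left(-26 + r\right)$)
$\frac{1756 + 2048}{-781 + 197} + s{\left(-50 \right)} = \frac{1756 + 2048}{-781 + 197} - 50 \left(-26 - 50\right) = \frac{3804}{-584} - -3800 = 3804 \left(- \frac{1}{584}\right) + 3800 = - \frac{951}{146} + 3800 = \frac{553849}{146}$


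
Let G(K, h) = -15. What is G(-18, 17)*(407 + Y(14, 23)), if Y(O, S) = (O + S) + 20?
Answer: -6960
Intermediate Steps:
Y(O, S) = 20 + O + S
G(-18, 17)*(407 + Y(14, 23)) = -15*(407 + (20 + 14 + 23)) = -15*(407 + 57) = -15*464 = -6960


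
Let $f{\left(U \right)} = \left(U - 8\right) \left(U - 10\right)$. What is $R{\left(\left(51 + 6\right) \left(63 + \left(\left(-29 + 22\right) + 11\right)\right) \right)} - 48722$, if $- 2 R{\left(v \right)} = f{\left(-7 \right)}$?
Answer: $- \frac{97699}{2} \approx -48850.0$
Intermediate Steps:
$f{\left(U \right)} = \left(-10 + U\right) \left(-8 + U\right)$ ($f{\left(U \right)} = \left(-8 + U\right) \left(-10 + U\right) = \left(-10 + U\right) \left(-8 + U\right)$)
$R{\left(v \right)} = - \frac{255}{2}$ ($R{\left(v \right)} = - \frac{80 + \left(-7\right)^{2} - -126}{2} = - \frac{80 + 49 + 126}{2} = \left(- \frac{1}{2}\right) 255 = - \frac{255}{2}$)
$R{\left(\left(51 + 6\right) \left(63 + \left(\left(-29 + 22\right) + 11\right)\right) \right)} - 48722 = - \frac{255}{2} - 48722 = - \frac{97699}{2}$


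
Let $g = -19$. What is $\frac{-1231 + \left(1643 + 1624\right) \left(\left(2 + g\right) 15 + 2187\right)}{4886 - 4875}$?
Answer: $\frac{6310613}{11} \approx 5.7369 \cdot 10^{5}$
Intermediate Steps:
$\frac{-1231 + \left(1643 + 1624\right) \left(\left(2 + g\right) 15 + 2187\right)}{4886 - 4875} = \frac{-1231 + \left(1643 + 1624\right) \left(\left(2 - 19\right) 15 + 2187\right)}{4886 - 4875} = \frac{-1231 + 3267 \left(\left(-17\right) 15 + 2187\right)}{11} = \left(-1231 + 3267 \left(-255 + 2187\right)\right) \frac{1}{11} = \left(-1231 + 3267 \cdot 1932\right) \frac{1}{11} = \left(-1231 + 6311844\right) \frac{1}{11} = 6310613 \cdot \frac{1}{11} = \frac{6310613}{11}$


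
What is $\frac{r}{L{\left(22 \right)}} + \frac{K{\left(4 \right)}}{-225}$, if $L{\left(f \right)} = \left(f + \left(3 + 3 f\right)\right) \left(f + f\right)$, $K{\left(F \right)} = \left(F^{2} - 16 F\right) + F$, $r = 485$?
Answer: $\frac{285301}{900900} \approx 0.31668$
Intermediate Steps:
$K{\left(F \right)} = F^{2} - 15 F$
$L{\left(f \right)} = 2 f \left(3 + 4 f\right)$ ($L{\left(f \right)} = \left(3 + 4 f\right) 2 f = 2 f \left(3 + 4 f\right)$)
$\frac{r}{L{\left(22 \right)}} + \frac{K{\left(4 \right)}}{-225} = \frac{485}{2 \cdot 22 \left(3 + 4 \cdot 22\right)} + \frac{4 \left(-15 + 4\right)}{-225} = \frac{485}{2 \cdot 22 \left(3 + 88\right)} + 4 \left(-11\right) \left(- \frac{1}{225}\right) = \frac{485}{2 \cdot 22 \cdot 91} - - \frac{44}{225} = \frac{485}{4004} + \frac{44}{225} = \frac{285301}{900900}$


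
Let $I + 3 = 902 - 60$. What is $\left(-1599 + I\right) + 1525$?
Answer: $765$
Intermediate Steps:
$I = 839$ ($I = -3 + \left(902 - 60\right) = -3 + 842 = 839$)
$\left(-1599 + I\right) + 1525 = \left(-1599 + 839\right) + 1525 = -760 + 1525 = 765$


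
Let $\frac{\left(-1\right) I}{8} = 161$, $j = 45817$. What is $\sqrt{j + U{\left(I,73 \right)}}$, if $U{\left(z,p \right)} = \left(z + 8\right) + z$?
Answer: $\sqrt{43249} \approx 207.96$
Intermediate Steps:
$I = -1288$ ($I = \left(-8\right) 161 = -1288$)
$U{\left(z,p \right)} = 8 + 2 z$ ($U{\left(z,p \right)} = \left(8 + z\right) + z = 8 + 2 z$)
$\sqrt{j + U{\left(I,73 \right)}} = \sqrt{45817 + \left(8 + 2 \left(-1288\right)\right)} = \sqrt{45817 + \left(8 - 2576\right)} = \sqrt{45817 - 2568} = \sqrt{43249}$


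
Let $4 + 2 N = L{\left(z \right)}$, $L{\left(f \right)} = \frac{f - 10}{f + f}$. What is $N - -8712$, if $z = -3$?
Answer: $\frac{104533}{12} \approx 8711.1$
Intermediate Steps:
$L{\left(f \right)} = \frac{-10 + f}{2 f}$
$N = - \frac{11}{12}$ ($N = -2 + \frac{\frac{1}{2} \frac{1}{-3} \left(-10 - 3\right)}{2} = -2 + \frac{\frac{1}{2} \left(- \frac{1}{3}\right) \left(-13\right)}{2} = -2 + \frac{1}{2} \cdot \frac{13}{6} = -2 + \frac{13}{12} = - \frac{11}{12} \approx -0.91667$)
$N - -8712 = - \frac{11}{12} - -8712 = - \frac{11}{12} + 8712 = \frac{104533}{12}$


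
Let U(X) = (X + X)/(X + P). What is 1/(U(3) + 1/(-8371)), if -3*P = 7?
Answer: 8371/75338 ≈ 0.11111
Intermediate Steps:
P = -7/3 (P = -1/3*7 = -7/3 ≈ -2.3333)
U(X) = 2*X/(-7/3 + X) (U(X) = (X + X)/(X - 7/3) = (2*X)/(-7/3 + X) = 2*X/(-7/3 + X))
1/(U(3) + 1/(-8371)) = 1/(6*3/(-7 + 3*3) + 1/(-8371)) = 1/(6*3/(-7 + 9) - 1/8371) = 1/(6*3/2 - 1/8371) = 1/(6*3*(1/2) - 1/8371) = 1/(9 - 1/8371) = 1/(75338/8371) = 8371/75338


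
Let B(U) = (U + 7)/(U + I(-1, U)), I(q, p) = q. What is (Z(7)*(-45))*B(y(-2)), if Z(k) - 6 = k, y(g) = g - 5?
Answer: 0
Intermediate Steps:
y(g) = -5 + g
Z(k) = 6 + k
B(U) = (7 + U)/(-1 + U) (B(U) = (U + 7)/(U - 1) = (7 + U)/(-1 + U))
(Z(7)*(-45))*B(y(-2)) = ((6 + 7)*(-45))*((7 + (-5 - 2))/(-1 + (-5 - 2))) = (13*(-45))*((7 - 7)/(-1 - 7)) = -585*0/(-8) = -(-585)*0/8 = -585*0 = 0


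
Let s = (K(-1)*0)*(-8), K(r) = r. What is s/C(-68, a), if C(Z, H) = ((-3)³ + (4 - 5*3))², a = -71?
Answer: 0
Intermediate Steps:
C(Z, H) = 1444 (C(Z, H) = (-27 + (4 - 15))² = (-27 - 11)² = (-38)² = 1444)
s = 0 (s = -1*0*(-8) = 0*(-8) = 0)
s/C(-68, a) = 0/1444 = 0*(1/1444) = 0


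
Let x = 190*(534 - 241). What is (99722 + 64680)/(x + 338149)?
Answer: 164402/393819 ≈ 0.41746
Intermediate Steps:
x = 55670 (x = 190*293 = 55670)
(99722 + 64680)/(x + 338149) = (99722 + 64680)/(55670 + 338149) = 164402/393819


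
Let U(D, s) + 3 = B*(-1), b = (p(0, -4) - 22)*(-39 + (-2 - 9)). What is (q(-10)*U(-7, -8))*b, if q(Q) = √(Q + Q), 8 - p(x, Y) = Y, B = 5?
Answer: -8000*I*√5 ≈ -17889.0*I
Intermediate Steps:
p(x, Y) = 8 - Y
q(Q) = √2*√Q (q(Q) = √(2*Q) = √2*√Q)
b = 500 (b = ((8 - 1*(-4)) - 22)*(-39 + (-2 - 9)) = ((8 + 4) - 22)*(-39 - 11) = (12 - 22)*(-50) = -10*(-50) = 500)
U(D, s) = -8 (U(D, s) = -3 + 5*(-1) = -3 - 5 = -8)
(q(-10)*U(-7, -8))*b = ((√2*√(-10))*(-8))*500 = ((√2*(I*√10))*(-8))*500 = ((2*I*√5)*(-8))*500 = -16*I*√5*500 = -8000*I*√5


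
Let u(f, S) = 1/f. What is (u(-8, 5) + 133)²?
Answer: 1129969/64 ≈ 17656.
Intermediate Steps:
(u(-8, 5) + 133)² = (1/(-8) + 133)² = (-⅛ + 133)² = (1063/8)² = 1129969/64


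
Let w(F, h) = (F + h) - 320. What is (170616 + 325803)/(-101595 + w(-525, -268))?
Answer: -165473/34236 ≈ -4.8333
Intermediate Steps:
w(F, h) = -320 + F + h
(170616 + 325803)/(-101595 + w(-525, -268)) = (170616 + 325803)/(-101595 + (-320 - 525 - 268)) = 496419/(-101595 - 1113) = 496419/(-102708) = 496419*(-1/102708) = -165473/34236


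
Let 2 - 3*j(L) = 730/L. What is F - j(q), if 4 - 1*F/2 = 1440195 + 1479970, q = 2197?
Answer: -38493565966/6591 ≈ -5.8403e+6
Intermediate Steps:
j(L) = 2/3 - 730/(3*L)
F = -5840322 (F = 8 - 2*(1440195 + 1479970) = 8 - 2*2920165 = 8 - 5840330 = -5840322)
F - j(q) = -5840322 - 2*(-365 + 2197)/(3*2197) = -5840322 - 2*1832/(3*2197) = -5840322 - 1*3664/6591 = -5840322 - 3664/6591 = -38493565966/6591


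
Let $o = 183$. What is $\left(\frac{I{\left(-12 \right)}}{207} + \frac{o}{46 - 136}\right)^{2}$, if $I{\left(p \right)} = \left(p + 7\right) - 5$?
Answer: $\frac{18567481}{4284900} \approx 4.3332$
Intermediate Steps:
$I{\left(p \right)} = 2 + p$ ($I{\left(p \right)} = \left(7 + p\right) - 5 = 2 + p$)
$\left(\frac{I{\left(-12 \right)}}{207} + \frac{o}{46 - 136}\right)^{2} = \left(\frac{2 - 12}{207} + \frac{183}{46 - 136}\right)^{2} = \left(\left(-10\right) \frac{1}{207} + \frac{183}{46 - 136}\right)^{2} = \left(- \frac{10}{207} + \frac{183}{-90}\right)^{2} = \left(- \frac{10}{207} + 183 \left(- \frac{1}{90}\right)\right)^{2} = \left(- \frac{10}{207} - \frac{61}{30}\right)^{2} = \left(- \frac{4309}{2070}\right)^{2} = \frac{18567481}{4284900}$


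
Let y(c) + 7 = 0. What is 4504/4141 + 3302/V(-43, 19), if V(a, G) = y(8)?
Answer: -13642054/28987 ≈ -470.63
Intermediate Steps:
y(c) = -7 (y(c) = -7 + 0 = -7)
V(a, G) = -7
4504/4141 + 3302/V(-43, 19) = 4504/4141 + 3302/(-7) = 4504*(1/4141) + 3302*(-⅐) = 4504/4141 - 3302/7 = -13642054/28987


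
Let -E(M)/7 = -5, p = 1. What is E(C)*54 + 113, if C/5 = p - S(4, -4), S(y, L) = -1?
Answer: 2003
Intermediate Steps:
C = 10 (C = 5*(1 - 1*(-1)) = 5*(1 + 1) = 5*2 = 10)
E(M) = 35 (E(M) = -7*(-5) = 35)
E(C)*54 + 113 = 35*54 + 113 = 1890 + 113 = 2003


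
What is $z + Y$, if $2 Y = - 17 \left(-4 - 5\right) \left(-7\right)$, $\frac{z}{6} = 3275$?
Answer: $\frac{38229}{2} \approx 19115.0$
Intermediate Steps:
$z = 19650$ ($z = 6 \cdot 3275 = 19650$)
$Y = - \frac{1071}{2}$ ($Y = \frac{- 17 \left(-4 - 5\right) \left(-7\right)}{2} = \frac{\left(-17\right) \left(-9\right) \left(-7\right)}{2} = \frac{153 \left(-7\right)}{2} = \frac{1}{2} \left(-1071\right) = - \frac{1071}{2} \approx -535.5$)
$z + Y = 19650 - \frac{1071}{2} = \frac{38229}{2}$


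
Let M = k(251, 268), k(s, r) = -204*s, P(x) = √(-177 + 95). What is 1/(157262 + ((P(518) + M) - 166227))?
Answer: -60169/3620308643 - I*√82/3620308643 ≈ -1.662e-5 - 2.5013e-9*I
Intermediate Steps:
P(x) = I*√82 (P(x) = √(-82) = I*√82)
M = -51204 (M = -204*251 = -51204)
1/(157262 + ((P(518) + M) - 166227)) = 1/(157262 + ((I*√82 - 51204) - 166227)) = 1/(157262 + ((-51204 + I*√82) - 166227)) = 1/(157262 + (-217431 + I*√82)) = 1/(-60169 + I*√82)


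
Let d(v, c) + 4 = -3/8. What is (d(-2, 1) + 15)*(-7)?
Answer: -595/8 ≈ -74.375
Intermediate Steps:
d(v, c) = -35/8 (d(v, c) = -4 - 3/8 = -35/8)
(d(-2, 1) + 15)*(-7) = (-35/8 + 15)*(-7) = (85/8)*(-7) = -595/8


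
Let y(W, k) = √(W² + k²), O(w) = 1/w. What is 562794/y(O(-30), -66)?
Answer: 16883820*√3920401/3920401 ≈ 8527.2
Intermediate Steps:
562794/y(O(-30), -66) = 562794/(√((1/(-30))² + (-66)²)) = 562794/(√((-1/30)² + 4356)) = 562794/(√(1/900 + 4356)) = 562794/(√(3920401/900)) = 562794/((√3920401/30)) = 562794*(30*√3920401/3920401) = 16883820*√3920401/3920401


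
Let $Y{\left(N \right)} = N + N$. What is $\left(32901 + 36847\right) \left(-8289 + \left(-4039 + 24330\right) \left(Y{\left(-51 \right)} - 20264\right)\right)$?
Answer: $-28823695441660$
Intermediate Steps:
$Y{\left(N \right)} = 2 N$
$\left(32901 + 36847\right) \left(-8289 + \left(-4039 + 24330\right) \left(Y{\left(-51 \right)} - 20264\right)\right) = \left(32901 + 36847\right) \left(-8289 + \left(-4039 + 24330\right) \left(2 \left(-51\right) - 20264\right)\right) = 69748 \left(-8289 + 20291 \left(-102 - 20264\right)\right) = 69748 \left(-8289 + 20291 \left(-20366\right)\right) = 69748 \left(-8289 - 413246506\right) = 69748 \left(-413254795\right) = -28823695441660$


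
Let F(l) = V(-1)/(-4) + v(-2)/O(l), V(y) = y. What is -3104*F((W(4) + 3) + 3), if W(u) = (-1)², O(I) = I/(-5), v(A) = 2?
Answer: 25608/7 ≈ 3658.3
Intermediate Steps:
O(I) = -I/5 (O(I) = I*(-⅕) = -I/5)
W(u) = 1
F(l) = ¼ - 10/l (F(l) = -1/(-4) + 2/((-l/5)) = -1*(-¼) + 2*(-5/l) = ¼ - 10/l)
-3104*F((W(4) + 3) + 3) = -776*(-40 + ((1 + 3) + 3))/((1 + 3) + 3) = -776*(-40 + (4 + 3))/(4 + 3) = -776*(-40 + 7)/7 = -776*(-33)/7 = -3104*(-33/28) = 25608/7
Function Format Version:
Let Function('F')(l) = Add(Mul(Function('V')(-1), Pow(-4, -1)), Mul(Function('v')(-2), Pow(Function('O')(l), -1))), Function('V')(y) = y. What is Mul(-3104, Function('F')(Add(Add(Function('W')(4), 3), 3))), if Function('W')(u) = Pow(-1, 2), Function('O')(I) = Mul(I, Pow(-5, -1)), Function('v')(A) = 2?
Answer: Rational(25608, 7) ≈ 3658.3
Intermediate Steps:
Function('O')(I) = Mul(Rational(-1, 5), I) (Function('O')(I) = Mul(I, Rational(-1, 5)) = Mul(Rational(-1, 5), I))
Function('W')(u) = 1
Function('F')(l) = Add(Rational(1, 4), Mul(-10, Pow(l, -1))) (Function('F')(l) = Add(Mul(-1, Pow(-4, -1)), Mul(2, Pow(Mul(Rational(-1, 5), l), -1))) = Add(Mul(-1, Rational(-1, 4)), Mul(2, Mul(-5, Pow(l, -1)))) = Add(Rational(1, 4), Mul(-10, Pow(l, -1))))
Mul(-3104, Function('F')(Add(Add(Function('W')(4), 3), 3))) = Mul(-3104, Mul(Rational(1, 4), Pow(Add(Add(1, 3), 3), -1), Add(-40, Add(Add(1, 3), 3)))) = Mul(-3104, Mul(Rational(1, 4), Pow(Add(4, 3), -1), Add(-40, Add(4, 3)))) = Mul(-3104, Mul(Rational(1, 4), Pow(7, -1), Add(-40, 7))) = Mul(-3104, Mul(Rational(1, 4), Rational(1, 7), -33)) = Mul(-3104, Rational(-33, 28)) = Rational(25608, 7)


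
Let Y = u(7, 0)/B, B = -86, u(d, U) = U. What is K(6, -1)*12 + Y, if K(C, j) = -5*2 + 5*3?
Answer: 60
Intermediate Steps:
K(C, j) = 5 (K(C, j) = -10 + 15 = 5)
Y = 0 (Y = 0/(-86) = 0*(-1/86) = 0)
K(6, -1)*12 + Y = 5*12 + 0 = 60 + 0 = 60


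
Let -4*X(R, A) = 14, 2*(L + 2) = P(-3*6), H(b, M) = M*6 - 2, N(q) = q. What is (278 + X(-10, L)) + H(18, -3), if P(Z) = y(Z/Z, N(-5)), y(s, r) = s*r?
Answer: 509/2 ≈ 254.50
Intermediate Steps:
y(s, r) = r*s
P(Z) = -5 (P(Z) = -5*Z/Z = -5*1 = -5)
H(b, M) = -2 + 6*M (H(b, M) = 6*M - 2 = -2 + 6*M)
L = -9/2 (L = -2 + (½)*(-5) = -2 - 5/2 = -9/2 ≈ -4.5000)
X(R, A) = -7/2 (X(R, A) = -¼*14 = -7/2)
(278 + X(-10, L)) + H(18, -3) = (278 - 7/2) + (-2 + 6*(-3)) = 549/2 + (-2 - 18) = 549/2 - 20 = 509/2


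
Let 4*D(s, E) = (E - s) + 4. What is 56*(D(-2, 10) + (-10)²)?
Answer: 5824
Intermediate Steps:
D(s, E) = 1 - s/4 + E/4 (D(s, E) = ((E - s) + 4)/4 = (4 + E - s)/4 = 1 - s/4 + E/4)
56*(D(-2, 10) + (-10)²) = 56*((1 - ¼*(-2) + (¼)*10) + (-10)²) = 56*((1 + ½ + 5/2) + 100) = 56*(4 + 100) = 56*104 = 5824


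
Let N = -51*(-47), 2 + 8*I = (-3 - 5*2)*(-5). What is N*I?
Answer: 151011/8 ≈ 18876.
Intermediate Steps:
I = 63/8 (I = -¼ + ((-3 - 5*2)*(-5))/8 = -¼ + ((-3 - 10)*(-5))/8 = -¼ + (-13*(-5))/8 = -¼ + (⅛)*65 = -¼ + 65/8 = 63/8 ≈ 7.8750)
N = 2397
N*I = 2397*(63/8) = 151011/8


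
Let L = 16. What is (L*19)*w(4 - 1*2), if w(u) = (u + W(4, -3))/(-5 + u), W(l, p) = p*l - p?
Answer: 2128/3 ≈ 709.33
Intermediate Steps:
W(l, p) = -p + l*p (W(l, p) = l*p - p = -p + l*p)
w(u) = (-9 + u)/(-5 + u) (w(u) = (u - 3*(-1 + 4))/(-5 + u) = (u - 3*3)/(-5 + u) = (u - 9)/(-5 + u) = (-9 + u)/(-5 + u))
(L*19)*w(4 - 1*2) = (16*19)*((-9 + (4 - 1*2))/(-5 + (4 - 1*2))) = 304*((-9 + (4 - 2))/(-5 + (4 - 2))) = 304*((-9 + 2)/(-5 + 2)) = 304*(-7/(-3)) = 304*(-⅓*(-7)) = 304*(7/3) = 2128/3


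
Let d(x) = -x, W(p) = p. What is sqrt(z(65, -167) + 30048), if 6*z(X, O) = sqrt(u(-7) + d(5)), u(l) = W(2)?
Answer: sqrt(1081728 + 6*I*sqrt(3))/6 ≈ 173.34 + 0.00083267*I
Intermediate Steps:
u(l) = 2
z(X, O) = I*sqrt(3)/6 (z(X, O) = sqrt(2 - 1*5)/6 = sqrt(2 - 5)/6 = sqrt(-3)/6 = (I*sqrt(3))/6 = I*sqrt(3)/6)
sqrt(z(65, -167) + 30048) = sqrt(I*sqrt(3)/6 + 30048) = sqrt(30048 + I*sqrt(3)/6)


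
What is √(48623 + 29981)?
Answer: 2*√19651 ≈ 280.36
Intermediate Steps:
√(48623 + 29981) = √78604 = 2*√19651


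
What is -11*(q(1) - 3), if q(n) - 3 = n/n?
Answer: -11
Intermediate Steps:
q(n) = 4 (q(n) = 3 + n/n = 3 + 1 = 4)
-11*(q(1) - 3) = -11*(4 - 3) = -11*1 = -11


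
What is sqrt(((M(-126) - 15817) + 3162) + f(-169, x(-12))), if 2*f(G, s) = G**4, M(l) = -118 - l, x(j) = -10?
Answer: sqrt(1631410854)/2 ≈ 20195.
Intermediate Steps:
f(G, s) = G**4/2
sqrt(((M(-126) - 15817) + 3162) + f(-169, x(-12))) = sqrt((((-118 - 1*(-126)) - 15817) + 3162) + (1/2)*(-169)**4) = sqrt((((-118 + 126) - 15817) + 3162) + (1/2)*815730721) = sqrt(((8 - 15817) + 3162) + 815730721/2) = sqrt((-15809 + 3162) + 815730721/2) = sqrt(-12647 + 815730721/2) = sqrt(815705427/2) = sqrt(1631410854)/2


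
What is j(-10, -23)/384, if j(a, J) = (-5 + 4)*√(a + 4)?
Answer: -I*√6/384 ≈ -0.0063789*I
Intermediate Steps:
j(a, J) = -√(4 + a)
j(-10, -23)/384 = -√(4 - 10)/384 = -√(-6)*(1/384) = -I*√6*(1/384) = -I*√6/384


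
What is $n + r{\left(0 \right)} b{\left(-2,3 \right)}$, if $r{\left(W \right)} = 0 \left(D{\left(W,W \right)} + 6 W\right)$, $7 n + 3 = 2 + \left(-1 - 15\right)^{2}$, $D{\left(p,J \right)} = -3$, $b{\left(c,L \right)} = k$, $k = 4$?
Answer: $\frac{255}{7} \approx 36.429$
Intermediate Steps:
$b{\left(c,L \right)} = 4$
$n = \frac{255}{7}$ ($n = - \frac{3}{7} + \frac{2 + \left(-1 - 15\right)^{2}}{7} = - \frac{3}{7} + \frac{2 + \left(-16\right)^{2}}{7} = - \frac{3}{7} + \frac{2 + 256}{7} = - \frac{3}{7} + \frac{1}{7} \cdot 258 = - \frac{3}{7} + \frac{258}{7} = \frac{255}{7} \approx 36.429$)
$r{\left(W \right)} = 0$ ($r{\left(W \right)} = 0 \left(-3 + 6 W\right) = 0$)
$n + r{\left(0 \right)} b{\left(-2,3 \right)} = \frac{255}{7} + 0 \cdot 4 = \frac{255}{7} + 0 = \frac{255}{7}$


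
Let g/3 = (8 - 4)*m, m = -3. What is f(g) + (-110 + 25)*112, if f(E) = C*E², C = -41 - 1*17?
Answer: -84688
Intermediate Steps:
g = -36 (g = 3*((8 - 4)*(-3)) = 3*(4*(-3)) = 3*(-12) = -36)
C = -58 (C = -41 - 17 = -58)
f(E) = -58*E²
f(g) + (-110 + 25)*112 = -58*(-36)² + (-110 + 25)*112 = -58*1296 - 85*112 = -75168 - 9520 = -84688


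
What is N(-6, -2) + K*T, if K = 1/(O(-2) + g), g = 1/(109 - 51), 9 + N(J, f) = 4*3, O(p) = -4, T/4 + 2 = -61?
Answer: 729/11 ≈ 66.273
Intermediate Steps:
T = -252 (T = -8 + 4*(-61) = -8 - 244 = -252)
N(J, f) = 3 (N(J, f) = -9 + 4*3 = -9 + 12 = 3)
g = 1/58 ≈ 0.017241
K = -58/231 (K = 1/(-4 + 1/58) = 1/(-231/58) = -58/231 ≈ -0.25108)
N(-6, -2) + K*T = 3 - 58/231*(-252) = 3 + 696/11 = 729/11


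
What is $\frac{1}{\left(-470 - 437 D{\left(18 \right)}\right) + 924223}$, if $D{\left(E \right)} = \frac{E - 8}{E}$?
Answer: $\frac{9}{8311592} \approx 1.0828 \cdot 10^{-6}$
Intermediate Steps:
$D{\left(E \right)} = \frac{-8 + E}{E}$ ($D{\left(E \right)} = \frac{E - 8}{E} = \frac{-8 + E}{E}$)
$\frac{1}{\left(-470 - 437 D{\left(18 \right)}\right) + 924223} = \frac{1}{\left(-470 - 437 \frac{-8 + 18}{18}\right) + 924223} = \frac{1}{\left(-470 - 437 \cdot \frac{1}{18} \cdot 10\right) + 924223} = \frac{1}{\left(-470 - \frac{2185}{9}\right) + 924223} = \frac{1}{- \frac{6415}{9} + 924223} = \frac{1}{\frac{8311592}{9}} = \frac{9}{8311592}$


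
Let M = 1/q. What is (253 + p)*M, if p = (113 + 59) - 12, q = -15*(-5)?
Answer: 413/75 ≈ 5.5067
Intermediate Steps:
q = 75
p = 160 (p = 172 - 12 = 160)
M = 1/75 ≈ 0.013333
(253 + p)*M = (253 + 160)*(1/75) = 413*(1/75) = 413/75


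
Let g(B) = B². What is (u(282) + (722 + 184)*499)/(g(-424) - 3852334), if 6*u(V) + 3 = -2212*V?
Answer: -696259/7345116 ≈ -0.094792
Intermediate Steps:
u(V) = -½ - 1106*V/3 (u(V) = -½ + (-2212*V)/6 = -½ - 1106*V/3)
(u(282) + (722 + 184)*499)/(g(-424) - 3852334) = ((-½ - 1106/3*282) + (722 + 184)*499)/((-424)² - 3852334) = ((-½ - 103964) + 906*499)/(179776 - 3852334) = (-207929/2 + 452094)/(-3672558) = (696259/2)*(-1/3672558) = -696259/7345116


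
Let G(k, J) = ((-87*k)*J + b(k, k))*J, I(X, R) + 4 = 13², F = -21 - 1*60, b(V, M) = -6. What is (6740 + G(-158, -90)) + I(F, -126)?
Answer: 111350045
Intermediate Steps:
F = -81 (F = -21 - 60 = -81)
I(X, R) = 165 (I(X, R) = -4 + 13² = -4 + 169 = 165)
G(k, J) = J*(-6 - 87*J*k) (G(k, J) = ((-87*k)*J - 6)*J = (-87*J*k - 6)*J = (-6 - 87*J*k)*J = J*(-6 - 87*J*k))
(6740 + G(-158, -90)) + I(F, -126) = (6740 - 3*(-90)*(2 + 29*(-90)*(-158))) + 165 = (6740 - 3*(-90)*(2 + 412380)) + 165 = (6740 - 3*(-90)*412382) + 165 = (6740 + 111343140) + 165 = 111349880 + 165 = 111350045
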